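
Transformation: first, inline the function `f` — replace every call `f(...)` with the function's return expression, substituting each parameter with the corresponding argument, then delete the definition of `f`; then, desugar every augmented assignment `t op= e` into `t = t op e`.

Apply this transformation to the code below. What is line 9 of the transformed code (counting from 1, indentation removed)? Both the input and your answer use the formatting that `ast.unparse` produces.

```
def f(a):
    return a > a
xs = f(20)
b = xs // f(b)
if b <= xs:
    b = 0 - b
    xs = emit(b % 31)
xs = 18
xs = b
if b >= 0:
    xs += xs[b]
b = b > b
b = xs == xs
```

xs = xs + xs[b]

Transformed code:
xs = 20 > 20
b = xs // (b > b)
if b <= xs:
    b = 0 - b
    xs = emit(b % 31)
xs = 18
xs = b
if b >= 0:
    xs = xs + xs[b]
b = b > b
b = xs == xs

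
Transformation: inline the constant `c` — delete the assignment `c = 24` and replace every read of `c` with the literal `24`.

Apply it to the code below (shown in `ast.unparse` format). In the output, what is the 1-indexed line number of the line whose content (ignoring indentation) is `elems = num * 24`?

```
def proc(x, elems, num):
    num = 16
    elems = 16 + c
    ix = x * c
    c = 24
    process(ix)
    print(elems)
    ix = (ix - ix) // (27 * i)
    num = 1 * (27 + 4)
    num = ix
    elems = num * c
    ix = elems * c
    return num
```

10

Transformed code:
def proc(x, elems, num):
    num = 16
    elems = 16 + 24
    ix = x * 24
    process(ix)
    print(elems)
    ix = (ix - ix) // (27 * i)
    num = 1 * (27 + 4)
    num = ix
    elems = num * 24
    ix = elems * 24
    return num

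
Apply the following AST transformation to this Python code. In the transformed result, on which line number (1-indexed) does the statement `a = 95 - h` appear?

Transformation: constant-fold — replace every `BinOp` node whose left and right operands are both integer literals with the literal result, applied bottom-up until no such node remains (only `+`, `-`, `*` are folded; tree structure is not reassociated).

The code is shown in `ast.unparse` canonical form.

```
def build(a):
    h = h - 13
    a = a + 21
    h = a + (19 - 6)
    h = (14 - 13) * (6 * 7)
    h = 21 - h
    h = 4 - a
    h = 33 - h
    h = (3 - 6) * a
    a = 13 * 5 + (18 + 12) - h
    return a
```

10

Transformed code:
def build(a):
    h = h - 13
    a = a + 21
    h = a + 13
    h = 42
    h = 21 - h
    h = 4 - a
    h = 33 - h
    h = -3 * a
    a = 95 - h
    return a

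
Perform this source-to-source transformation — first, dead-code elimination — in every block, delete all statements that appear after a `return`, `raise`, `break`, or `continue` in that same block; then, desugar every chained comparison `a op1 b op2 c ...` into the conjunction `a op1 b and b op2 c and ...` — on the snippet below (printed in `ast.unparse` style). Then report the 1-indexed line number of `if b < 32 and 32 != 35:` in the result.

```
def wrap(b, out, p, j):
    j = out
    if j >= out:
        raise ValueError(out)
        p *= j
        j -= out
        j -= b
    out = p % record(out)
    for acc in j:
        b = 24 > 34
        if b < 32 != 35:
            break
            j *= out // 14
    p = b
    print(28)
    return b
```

Transformed code:
def wrap(b, out, p, j):
    j = out
    if j >= out:
        raise ValueError(out)
    out = p % record(out)
    for acc in j:
        b = 24 > 34
        if b < 32 and 32 != 35:
            break
    p = b
    print(28)
    return b

8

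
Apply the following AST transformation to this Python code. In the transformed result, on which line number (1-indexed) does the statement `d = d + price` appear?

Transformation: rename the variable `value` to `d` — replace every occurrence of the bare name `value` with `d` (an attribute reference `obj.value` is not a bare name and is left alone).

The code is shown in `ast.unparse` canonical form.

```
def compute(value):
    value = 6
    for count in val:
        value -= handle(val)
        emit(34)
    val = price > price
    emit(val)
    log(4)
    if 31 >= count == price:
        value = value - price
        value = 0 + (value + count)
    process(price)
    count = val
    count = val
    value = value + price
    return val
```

Transformed code:
def compute(d):
    d = 6
    for count in val:
        d -= handle(val)
        emit(34)
    val = price > price
    emit(val)
    log(4)
    if 31 >= count == price:
        d = d - price
        d = 0 + (d + count)
    process(price)
    count = val
    count = val
    d = d + price
    return val

15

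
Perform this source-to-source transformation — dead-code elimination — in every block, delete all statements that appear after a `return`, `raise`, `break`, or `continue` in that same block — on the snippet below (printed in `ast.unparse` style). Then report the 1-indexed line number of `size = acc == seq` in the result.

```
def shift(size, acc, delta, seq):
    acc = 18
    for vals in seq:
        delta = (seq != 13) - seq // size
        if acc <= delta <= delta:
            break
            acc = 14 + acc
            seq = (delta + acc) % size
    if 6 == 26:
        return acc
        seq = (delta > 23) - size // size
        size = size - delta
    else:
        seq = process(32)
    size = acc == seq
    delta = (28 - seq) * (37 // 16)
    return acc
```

Transformed code:
def shift(size, acc, delta, seq):
    acc = 18
    for vals in seq:
        delta = (seq != 13) - seq // size
        if acc <= delta <= delta:
            break
    if 6 == 26:
        return acc
    else:
        seq = process(32)
    size = acc == seq
    delta = (28 - seq) * (37 // 16)
    return acc

11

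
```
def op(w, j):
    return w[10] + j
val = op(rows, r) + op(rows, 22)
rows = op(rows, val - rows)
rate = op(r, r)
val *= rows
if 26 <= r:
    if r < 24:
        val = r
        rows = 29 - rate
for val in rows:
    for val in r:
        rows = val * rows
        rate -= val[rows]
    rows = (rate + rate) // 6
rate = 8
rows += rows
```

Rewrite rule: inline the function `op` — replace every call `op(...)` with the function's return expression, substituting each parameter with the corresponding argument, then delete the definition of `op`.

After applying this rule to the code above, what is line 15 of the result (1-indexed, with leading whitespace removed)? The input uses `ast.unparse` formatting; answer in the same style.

Transformed code:
val = rows[10] + r + (rows[10] + 22)
rows = rows[10] + (val - rows)
rate = r[10] + r
val *= rows
if 26 <= r:
    if r < 24:
        val = r
        rows = 29 - rate
for val in rows:
    for val in r:
        rows = val * rows
        rate -= val[rows]
    rows = (rate + rate) // 6
rate = 8
rows += rows

rows += rows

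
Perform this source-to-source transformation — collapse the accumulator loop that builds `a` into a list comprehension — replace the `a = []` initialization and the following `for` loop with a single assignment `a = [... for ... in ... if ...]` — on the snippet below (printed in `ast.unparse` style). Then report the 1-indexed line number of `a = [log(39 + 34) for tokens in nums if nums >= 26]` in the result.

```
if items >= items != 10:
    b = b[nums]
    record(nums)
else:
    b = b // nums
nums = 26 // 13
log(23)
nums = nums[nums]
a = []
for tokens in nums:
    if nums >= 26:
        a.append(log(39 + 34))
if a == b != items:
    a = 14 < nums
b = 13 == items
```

Transformed code:
if items >= items != 10:
    b = b[nums]
    record(nums)
else:
    b = b // nums
nums = 26 // 13
log(23)
nums = nums[nums]
a = [log(39 + 34) for tokens in nums if nums >= 26]
if a == b != items:
    a = 14 < nums
b = 13 == items

9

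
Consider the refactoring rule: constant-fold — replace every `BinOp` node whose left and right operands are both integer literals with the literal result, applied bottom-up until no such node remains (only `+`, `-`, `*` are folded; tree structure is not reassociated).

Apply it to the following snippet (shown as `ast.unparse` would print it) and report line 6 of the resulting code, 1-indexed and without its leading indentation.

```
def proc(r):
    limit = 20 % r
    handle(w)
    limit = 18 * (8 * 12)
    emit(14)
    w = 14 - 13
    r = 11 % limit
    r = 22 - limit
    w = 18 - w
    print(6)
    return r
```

Transformed code:
def proc(r):
    limit = 20 % r
    handle(w)
    limit = 1728
    emit(14)
    w = 1
    r = 11 % limit
    r = 22 - limit
    w = 18 - w
    print(6)
    return r

w = 1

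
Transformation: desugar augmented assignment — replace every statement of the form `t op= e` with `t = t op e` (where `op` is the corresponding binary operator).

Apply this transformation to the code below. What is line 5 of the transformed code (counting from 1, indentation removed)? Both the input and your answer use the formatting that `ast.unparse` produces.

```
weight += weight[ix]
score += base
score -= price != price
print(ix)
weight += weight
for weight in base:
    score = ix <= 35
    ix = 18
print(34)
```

weight = weight + weight

Transformed code:
weight = weight + weight[ix]
score = score + base
score = score - (price != price)
print(ix)
weight = weight + weight
for weight in base:
    score = ix <= 35
    ix = 18
print(34)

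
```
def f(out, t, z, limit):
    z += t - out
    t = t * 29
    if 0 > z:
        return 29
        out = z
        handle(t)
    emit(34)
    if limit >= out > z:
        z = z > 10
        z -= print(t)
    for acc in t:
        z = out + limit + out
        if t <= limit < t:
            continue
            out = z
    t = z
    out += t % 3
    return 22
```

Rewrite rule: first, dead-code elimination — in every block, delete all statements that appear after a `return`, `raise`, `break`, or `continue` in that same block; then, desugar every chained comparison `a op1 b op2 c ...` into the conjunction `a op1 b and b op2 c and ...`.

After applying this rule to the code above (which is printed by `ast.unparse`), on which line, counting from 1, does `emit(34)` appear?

Transformed code:
def f(out, t, z, limit):
    z += t - out
    t = t * 29
    if 0 > z:
        return 29
    emit(34)
    if limit >= out and out > z:
        z = z > 10
        z -= print(t)
    for acc in t:
        z = out + limit + out
        if t <= limit and limit < t:
            continue
    t = z
    out += t % 3
    return 22

6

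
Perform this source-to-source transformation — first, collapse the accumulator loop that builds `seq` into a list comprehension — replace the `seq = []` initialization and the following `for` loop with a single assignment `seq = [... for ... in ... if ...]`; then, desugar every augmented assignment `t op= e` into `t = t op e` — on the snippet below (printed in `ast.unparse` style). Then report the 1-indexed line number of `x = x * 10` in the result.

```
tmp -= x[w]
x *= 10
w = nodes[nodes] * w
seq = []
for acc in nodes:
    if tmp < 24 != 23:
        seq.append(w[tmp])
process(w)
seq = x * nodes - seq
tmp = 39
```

Transformed code:
tmp = tmp - x[w]
x = x * 10
w = nodes[nodes] * w
seq = [w[tmp] for acc in nodes if tmp < 24 != 23]
process(w)
seq = x * nodes - seq
tmp = 39

2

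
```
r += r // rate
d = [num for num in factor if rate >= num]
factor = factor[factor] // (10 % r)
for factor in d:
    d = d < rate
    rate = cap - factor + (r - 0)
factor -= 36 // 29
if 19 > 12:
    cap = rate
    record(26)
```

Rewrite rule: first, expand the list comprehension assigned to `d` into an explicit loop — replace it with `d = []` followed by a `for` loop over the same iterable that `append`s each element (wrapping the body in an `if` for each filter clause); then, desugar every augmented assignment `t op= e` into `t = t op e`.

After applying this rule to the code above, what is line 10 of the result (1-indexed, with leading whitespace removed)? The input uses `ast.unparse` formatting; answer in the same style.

Transformed code:
r = r + r // rate
d = []
for num in factor:
    if rate >= num:
        d.append(num)
factor = factor[factor] // (10 % r)
for factor in d:
    d = d < rate
    rate = cap - factor + (r - 0)
factor = factor - 36 // 29
if 19 > 12:
    cap = rate
    record(26)

factor = factor - 36 // 29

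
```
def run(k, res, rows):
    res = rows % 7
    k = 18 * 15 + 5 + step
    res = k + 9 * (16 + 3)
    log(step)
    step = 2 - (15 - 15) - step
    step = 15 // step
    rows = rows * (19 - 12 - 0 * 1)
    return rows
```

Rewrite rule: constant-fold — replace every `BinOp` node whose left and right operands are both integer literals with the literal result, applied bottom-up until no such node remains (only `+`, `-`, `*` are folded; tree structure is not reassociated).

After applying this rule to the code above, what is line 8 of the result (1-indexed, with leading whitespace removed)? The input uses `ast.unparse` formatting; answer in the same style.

Transformed code:
def run(k, res, rows):
    res = rows % 7
    k = 275 + step
    res = k + 171
    log(step)
    step = 2 - step
    step = 15 // step
    rows = rows * 7
    return rows

rows = rows * 7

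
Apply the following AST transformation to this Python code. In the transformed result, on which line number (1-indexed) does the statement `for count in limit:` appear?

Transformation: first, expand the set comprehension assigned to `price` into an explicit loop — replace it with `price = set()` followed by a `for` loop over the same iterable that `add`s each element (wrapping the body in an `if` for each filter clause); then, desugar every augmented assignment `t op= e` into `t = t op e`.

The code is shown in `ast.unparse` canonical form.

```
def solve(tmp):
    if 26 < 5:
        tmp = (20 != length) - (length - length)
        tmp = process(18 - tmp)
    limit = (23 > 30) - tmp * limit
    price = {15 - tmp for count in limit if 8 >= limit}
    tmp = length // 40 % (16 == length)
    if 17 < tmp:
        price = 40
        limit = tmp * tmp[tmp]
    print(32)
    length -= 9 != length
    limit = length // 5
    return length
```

7

Transformed code:
def solve(tmp):
    if 26 < 5:
        tmp = (20 != length) - (length - length)
        tmp = process(18 - tmp)
    limit = (23 > 30) - tmp * limit
    price = set()
    for count in limit:
        if 8 >= limit:
            price.add(15 - tmp)
    tmp = length // 40 % (16 == length)
    if 17 < tmp:
        price = 40
        limit = tmp * tmp[tmp]
    print(32)
    length = length - (9 != length)
    limit = length // 5
    return length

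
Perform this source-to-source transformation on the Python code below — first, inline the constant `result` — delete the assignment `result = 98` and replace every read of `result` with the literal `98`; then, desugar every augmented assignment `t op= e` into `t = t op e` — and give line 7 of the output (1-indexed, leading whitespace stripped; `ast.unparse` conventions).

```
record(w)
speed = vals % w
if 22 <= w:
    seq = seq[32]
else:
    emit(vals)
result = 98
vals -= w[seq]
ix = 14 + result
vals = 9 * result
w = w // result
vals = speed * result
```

vals = vals - w[seq]

Transformed code:
record(w)
speed = vals % w
if 22 <= w:
    seq = seq[32]
else:
    emit(vals)
vals = vals - w[seq]
ix = 14 + 98
vals = 9 * 98
w = w // 98
vals = speed * 98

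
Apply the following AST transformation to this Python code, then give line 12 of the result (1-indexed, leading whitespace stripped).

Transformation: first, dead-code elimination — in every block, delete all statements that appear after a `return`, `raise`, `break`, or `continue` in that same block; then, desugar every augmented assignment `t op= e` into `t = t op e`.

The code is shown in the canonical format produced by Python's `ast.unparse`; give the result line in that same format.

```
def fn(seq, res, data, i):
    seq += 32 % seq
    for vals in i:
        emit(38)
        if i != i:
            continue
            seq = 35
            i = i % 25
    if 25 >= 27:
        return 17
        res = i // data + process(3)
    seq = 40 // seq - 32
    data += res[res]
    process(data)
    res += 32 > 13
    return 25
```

Transformed code:
def fn(seq, res, data, i):
    seq = seq + 32 % seq
    for vals in i:
        emit(38)
        if i != i:
            continue
    if 25 >= 27:
        return 17
    seq = 40 // seq - 32
    data = data + res[res]
    process(data)
    res = res + (32 > 13)
    return 25

res = res + (32 > 13)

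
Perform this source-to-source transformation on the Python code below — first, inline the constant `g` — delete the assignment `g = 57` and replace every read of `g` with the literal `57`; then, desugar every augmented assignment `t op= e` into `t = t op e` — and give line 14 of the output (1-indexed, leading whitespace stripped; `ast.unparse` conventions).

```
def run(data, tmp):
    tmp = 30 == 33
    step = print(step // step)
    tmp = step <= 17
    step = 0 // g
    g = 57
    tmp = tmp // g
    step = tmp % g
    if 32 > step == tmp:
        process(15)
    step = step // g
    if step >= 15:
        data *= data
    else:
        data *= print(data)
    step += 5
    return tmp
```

data = data * print(data)

Transformed code:
def run(data, tmp):
    tmp = 30 == 33
    step = print(step // step)
    tmp = step <= 17
    step = 0 // 57
    tmp = tmp // 57
    step = tmp % 57
    if 32 > step == tmp:
        process(15)
    step = step // 57
    if step >= 15:
        data = data * data
    else:
        data = data * print(data)
    step = step + 5
    return tmp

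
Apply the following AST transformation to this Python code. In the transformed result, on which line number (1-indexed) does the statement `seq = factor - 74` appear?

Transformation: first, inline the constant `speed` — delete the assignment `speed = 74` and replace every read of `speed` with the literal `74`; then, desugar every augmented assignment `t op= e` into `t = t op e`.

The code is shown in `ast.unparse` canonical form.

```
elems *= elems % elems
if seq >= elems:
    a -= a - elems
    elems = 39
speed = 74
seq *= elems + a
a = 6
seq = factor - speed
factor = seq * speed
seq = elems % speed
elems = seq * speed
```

Transformed code:
elems = elems * (elems % elems)
if seq >= elems:
    a = a - (a - elems)
    elems = 39
seq = seq * (elems + a)
a = 6
seq = factor - 74
factor = seq * 74
seq = elems % 74
elems = seq * 74

7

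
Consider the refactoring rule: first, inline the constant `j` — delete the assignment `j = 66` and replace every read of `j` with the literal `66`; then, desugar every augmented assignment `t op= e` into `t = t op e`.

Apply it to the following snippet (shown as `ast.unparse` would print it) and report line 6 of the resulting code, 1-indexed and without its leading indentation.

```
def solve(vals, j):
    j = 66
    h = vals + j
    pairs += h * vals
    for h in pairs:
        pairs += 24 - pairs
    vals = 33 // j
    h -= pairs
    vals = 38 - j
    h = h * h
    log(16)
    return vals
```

Transformed code:
def solve(vals, j):
    h = vals + 66
    pairs = pairs + h * vals
    for h in pairs:
        pairs = pairs + (24 - pairs)
    vals = 33 // 66
    h = h - pairs
    vals = 38 - 66
    h = h * h
    log(16)
    return vals

vals = 33 // 66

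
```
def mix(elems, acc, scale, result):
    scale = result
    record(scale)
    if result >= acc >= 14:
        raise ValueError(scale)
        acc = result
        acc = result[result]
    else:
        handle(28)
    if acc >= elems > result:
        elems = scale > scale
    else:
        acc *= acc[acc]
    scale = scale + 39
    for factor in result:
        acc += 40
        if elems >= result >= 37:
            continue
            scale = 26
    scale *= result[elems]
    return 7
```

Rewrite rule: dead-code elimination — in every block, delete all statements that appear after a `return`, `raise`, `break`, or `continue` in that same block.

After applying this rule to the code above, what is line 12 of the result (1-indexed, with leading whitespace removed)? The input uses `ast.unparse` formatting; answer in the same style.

Transformed code:
def mix(elems, acc, scale, result):
    scale = result
    record(scale)
    if result >= acc >= 14:
        raise ValueError(scale)
    else:
        handle(28)
    if acc >= elems > result:
        elems = scale > scale
    else:
        acc *= acc[acc]
    scale = scale + 39
    for factor in result:
        acc += 40
        if elems >= result >= 37:
            continue
    scale *= result[elems]
    return 7

scale = scale + 39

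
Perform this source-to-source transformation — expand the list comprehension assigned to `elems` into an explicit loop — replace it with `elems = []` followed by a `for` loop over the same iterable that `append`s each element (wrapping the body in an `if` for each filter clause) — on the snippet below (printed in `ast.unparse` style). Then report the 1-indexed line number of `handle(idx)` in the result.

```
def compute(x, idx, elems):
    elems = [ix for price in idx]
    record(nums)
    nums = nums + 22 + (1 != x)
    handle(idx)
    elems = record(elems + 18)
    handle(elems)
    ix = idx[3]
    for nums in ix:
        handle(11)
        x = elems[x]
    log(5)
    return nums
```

Transformed code:
def compute(x, idx, elems):
    elems = []
    for price in idx:
        elems.append(ix)
    record(nums)
    nums = nums + 22 + (1 != x)
    handle(idx)
    elems = record(elems + 18)
    handle(elems)
    ix = idx[3]
    for nums in ix:
        handle(11)
        x = elems[x]
    log(5)
    return nums

7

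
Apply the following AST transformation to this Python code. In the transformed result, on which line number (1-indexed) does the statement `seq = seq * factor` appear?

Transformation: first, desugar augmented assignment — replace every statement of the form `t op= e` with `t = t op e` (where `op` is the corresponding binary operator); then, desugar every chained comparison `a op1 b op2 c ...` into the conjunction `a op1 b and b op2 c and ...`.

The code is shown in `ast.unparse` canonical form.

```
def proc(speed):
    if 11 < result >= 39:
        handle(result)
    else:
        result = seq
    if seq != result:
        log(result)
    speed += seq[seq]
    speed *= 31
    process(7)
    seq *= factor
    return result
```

Transformed code:
def proc(speed):
    if 11 < result and result >= 39:
        handle(result)
    else:
        result = seq
    if seq != result:
        log(result)
    speed = speed + seq[seq]
    speed = speed * 31
    process(7)
    seq = seq * factor
    return result

11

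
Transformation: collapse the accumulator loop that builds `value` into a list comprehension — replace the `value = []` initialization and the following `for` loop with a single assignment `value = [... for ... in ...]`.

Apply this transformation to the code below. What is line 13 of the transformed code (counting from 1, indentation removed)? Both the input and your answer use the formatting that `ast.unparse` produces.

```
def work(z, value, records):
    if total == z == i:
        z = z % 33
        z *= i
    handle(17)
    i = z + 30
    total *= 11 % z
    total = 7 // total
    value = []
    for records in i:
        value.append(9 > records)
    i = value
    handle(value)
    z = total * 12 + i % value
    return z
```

return z

Transformed code:
def work(z, value, records):
    if total == z == i:
        z = z % 33
        z *= i
    handle(17)
    i = z + 30
    total *= 11 % z
    total = 7 // total
    value = [9 > records for records in i]
    i = value
    handle(value)
    z = total * 12 + i % value
    return z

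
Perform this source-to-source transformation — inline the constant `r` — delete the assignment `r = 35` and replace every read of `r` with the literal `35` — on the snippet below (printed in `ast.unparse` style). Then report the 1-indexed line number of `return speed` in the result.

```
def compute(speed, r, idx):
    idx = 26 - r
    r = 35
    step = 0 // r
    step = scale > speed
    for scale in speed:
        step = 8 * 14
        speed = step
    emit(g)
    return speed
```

9

Transformed code:
def compute(speed, r, idx):
    idx = 26 - 35
    step = 0 // 35
    step = scale > speed
    for scale in speed:
        step = 8 * 14
        speed = step
    emit(g)
    return speed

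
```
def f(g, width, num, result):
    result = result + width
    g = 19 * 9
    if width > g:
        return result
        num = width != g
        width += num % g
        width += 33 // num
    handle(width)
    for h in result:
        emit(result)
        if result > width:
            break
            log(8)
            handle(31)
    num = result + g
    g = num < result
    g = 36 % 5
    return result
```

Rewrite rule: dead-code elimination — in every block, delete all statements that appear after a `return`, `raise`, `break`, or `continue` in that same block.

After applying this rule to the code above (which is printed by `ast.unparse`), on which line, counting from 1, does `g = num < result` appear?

Transformed code:
def f(g, width, num, result):
    result = result + width
    g = 19 * 9
    if width > g:
        return result
    handle(width)
    for h in result:
        emit(result)
        if result > width:
            break
    num = result + g
    g = num < result
    g = 36 % 5
    return result

12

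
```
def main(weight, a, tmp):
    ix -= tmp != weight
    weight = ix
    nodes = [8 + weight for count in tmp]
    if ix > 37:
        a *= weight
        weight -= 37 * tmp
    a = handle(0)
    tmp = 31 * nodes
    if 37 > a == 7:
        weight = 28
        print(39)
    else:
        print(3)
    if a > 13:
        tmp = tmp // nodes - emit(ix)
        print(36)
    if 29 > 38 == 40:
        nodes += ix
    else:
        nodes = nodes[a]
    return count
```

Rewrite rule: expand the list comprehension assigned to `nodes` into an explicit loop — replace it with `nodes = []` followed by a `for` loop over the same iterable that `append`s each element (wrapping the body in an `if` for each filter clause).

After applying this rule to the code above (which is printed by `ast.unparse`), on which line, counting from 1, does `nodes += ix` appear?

Transformed code:
def main(weight, a, tmp):
    ix -= tmp != weight
    weight = ix
    nodes = []
    for count in tmp:
        nodes.append(8 + weight)
    if ix > 37:
        a *= weight
        weight -= 37 * tmp
    a = handle(0)
    tmp = 31 * nodes
    if 37 > a == 7:
        weight = 28
        print(39)
    else:
        print(3)
    if a > 13:
        tmp = tmp // nodes - emit(ix)
        print(36)
    if 29 > 38 == 40:
        nodes += ix
    else:
        nodes = nodes[a]
    return count

21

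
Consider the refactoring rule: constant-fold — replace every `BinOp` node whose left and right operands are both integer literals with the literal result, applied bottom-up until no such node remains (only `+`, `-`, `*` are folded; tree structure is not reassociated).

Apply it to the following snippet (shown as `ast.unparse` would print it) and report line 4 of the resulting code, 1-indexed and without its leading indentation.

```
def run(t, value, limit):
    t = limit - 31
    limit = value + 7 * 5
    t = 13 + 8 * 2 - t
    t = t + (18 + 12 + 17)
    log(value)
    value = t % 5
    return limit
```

Transformed code:
def run(t, value, limit):
    t = limit - 31
    limit = value + 35
    t = 29 - t
    t = t + 47
    log(value)
    value = t % 5
    return limit

t = 29 - t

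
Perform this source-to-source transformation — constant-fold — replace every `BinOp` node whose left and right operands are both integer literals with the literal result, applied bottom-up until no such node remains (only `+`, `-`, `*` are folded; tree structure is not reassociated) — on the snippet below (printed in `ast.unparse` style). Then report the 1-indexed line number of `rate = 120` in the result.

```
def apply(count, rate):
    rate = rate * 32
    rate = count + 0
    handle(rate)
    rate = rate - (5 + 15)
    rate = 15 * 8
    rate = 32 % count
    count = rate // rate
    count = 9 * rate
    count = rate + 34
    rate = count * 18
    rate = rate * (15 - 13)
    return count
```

6

Transformed code:
def apply(count, rate):
    rate = rate * 32
    rate = count + 0
    handle(rate)
    rate = rate - 20
    rate = 120
    rate = 32 % count
    count = rate // rate
    count = 9 * rate
    count = rate + 34
    rate = count * 18
    rate = rate * 2
    return count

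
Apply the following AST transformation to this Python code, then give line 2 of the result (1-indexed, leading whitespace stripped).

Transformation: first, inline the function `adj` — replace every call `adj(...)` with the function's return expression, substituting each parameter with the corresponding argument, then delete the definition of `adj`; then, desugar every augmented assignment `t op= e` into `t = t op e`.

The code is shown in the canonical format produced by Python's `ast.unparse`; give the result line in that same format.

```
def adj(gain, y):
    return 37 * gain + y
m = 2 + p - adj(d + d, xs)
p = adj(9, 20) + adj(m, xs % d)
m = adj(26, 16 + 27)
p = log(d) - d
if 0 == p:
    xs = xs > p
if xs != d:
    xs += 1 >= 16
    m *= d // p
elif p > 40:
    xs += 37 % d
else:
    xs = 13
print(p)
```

p = 37 * 9 + 20 + (37 * m + xs % d)

Transformed code:
m = 2 + p - (37 * (d + d) + xs)
p = 37 * 9 + 20 + (37 * m + xs % d)
m = 37 * 26 + (16 + 27)
p = log(d) - d
if 0 == p:
    xs = xs > p
if xs != d:
    xs = xs + (1 >= 16)
    m = m * (d // p)
elif p > 40:
    xs = xs + 37 % d
else:
    xs = 13
print(p)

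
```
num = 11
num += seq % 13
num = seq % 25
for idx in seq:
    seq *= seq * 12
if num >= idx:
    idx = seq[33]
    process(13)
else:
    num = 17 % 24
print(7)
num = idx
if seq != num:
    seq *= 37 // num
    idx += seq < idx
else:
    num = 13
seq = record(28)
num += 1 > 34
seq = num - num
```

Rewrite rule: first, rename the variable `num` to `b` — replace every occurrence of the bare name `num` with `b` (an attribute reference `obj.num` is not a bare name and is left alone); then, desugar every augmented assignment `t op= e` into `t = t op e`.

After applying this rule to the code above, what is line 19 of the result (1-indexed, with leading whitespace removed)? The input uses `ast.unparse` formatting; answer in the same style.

Transformed code:
b = 11
b = b + seq % 13
b = seq % 25
for idx in seq:
    seq = seq * (seq * 12)
if b >= idx:
    idx = seq[33]
    process(13)
else:
    b = 17 % 24
print(7)
b = idx
if seq != b:
    seq = seq * (37 // b)
    idx = idx + (seq < idx)
else:
    b = 13
seq = record(28)
b = b + (1 > 34)
seq = b - b

b = b + (1 > 34)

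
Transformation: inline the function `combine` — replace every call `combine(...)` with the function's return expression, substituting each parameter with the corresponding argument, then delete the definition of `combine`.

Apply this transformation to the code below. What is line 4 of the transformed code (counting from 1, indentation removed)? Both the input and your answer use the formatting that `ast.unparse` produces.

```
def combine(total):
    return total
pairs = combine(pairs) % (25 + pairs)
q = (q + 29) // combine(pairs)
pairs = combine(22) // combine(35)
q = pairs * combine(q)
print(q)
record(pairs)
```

Transformed code:
pairs = pairs % (25 + pairs)
q = (q + 29) // pairs
pairs = 22 // 35
q = pairs * q
print(q)
record(pairs)

q = pairs * q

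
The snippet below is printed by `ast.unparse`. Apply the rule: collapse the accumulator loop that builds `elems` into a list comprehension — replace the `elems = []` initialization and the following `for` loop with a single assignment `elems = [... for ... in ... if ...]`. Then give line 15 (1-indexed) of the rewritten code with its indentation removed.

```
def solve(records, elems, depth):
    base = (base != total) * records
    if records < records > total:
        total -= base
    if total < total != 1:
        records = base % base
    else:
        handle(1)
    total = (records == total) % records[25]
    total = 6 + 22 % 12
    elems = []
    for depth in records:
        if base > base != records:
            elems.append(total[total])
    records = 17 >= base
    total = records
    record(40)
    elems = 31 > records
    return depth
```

elems = 31 > records

Transformed code:
def solve(records, elems, depth):
    base = (base != total) * records
    if records < records > total:
        total -= base
    if total < total != 1:
        records = base % base
    else:
        handle(1)
    total = (records == total) % records[25]
    total = 6 + 22 % 12
    elems = [total[total] for depth in records if base > base != records]
    records = 17 >= base
    total = records
    record(40)
    elems = 31 > records
    return depth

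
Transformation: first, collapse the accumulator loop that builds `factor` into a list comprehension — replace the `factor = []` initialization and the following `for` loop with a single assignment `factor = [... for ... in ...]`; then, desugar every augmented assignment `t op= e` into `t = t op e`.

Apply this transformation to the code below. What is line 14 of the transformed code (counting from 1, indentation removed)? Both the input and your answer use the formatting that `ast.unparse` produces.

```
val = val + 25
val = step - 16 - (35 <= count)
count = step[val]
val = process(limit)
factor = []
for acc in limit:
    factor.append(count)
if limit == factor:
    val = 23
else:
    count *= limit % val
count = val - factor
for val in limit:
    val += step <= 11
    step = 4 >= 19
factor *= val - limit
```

factor = factor * (val - limit)

Transformed code:
val = val + 25
val = step - 16 - (35 <= count)
count = step[val]
val = process(limit)
factor = [count for acc in limit]
if limit == factor:
    val = 23
else:
    count = count * (limit % val)
count = val - factor
for val in limit:
    val = val + (step <= 11)
    step = 4 >= 19
factor = factor * (val - limit)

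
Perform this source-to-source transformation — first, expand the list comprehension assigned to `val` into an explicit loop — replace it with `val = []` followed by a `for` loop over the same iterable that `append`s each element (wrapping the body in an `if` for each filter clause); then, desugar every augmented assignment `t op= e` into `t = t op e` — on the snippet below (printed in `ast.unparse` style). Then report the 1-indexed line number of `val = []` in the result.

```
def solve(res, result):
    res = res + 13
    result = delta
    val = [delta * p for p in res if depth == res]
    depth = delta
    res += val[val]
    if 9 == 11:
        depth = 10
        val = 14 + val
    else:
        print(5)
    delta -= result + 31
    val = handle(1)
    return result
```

Transformed code:
def solve(res, result):
    res = res + 13
    result = delta
    val = []
    for p in res:
        if depth == res:
            val.append(delta * p)
    depth = delta
    res = res + val[val]
    if 9 == 11:
        depth = 10
        val = 14 + val
    else:
        print(5)
    delta = delta - (result + 31)
    val = handle(1)
    return result

4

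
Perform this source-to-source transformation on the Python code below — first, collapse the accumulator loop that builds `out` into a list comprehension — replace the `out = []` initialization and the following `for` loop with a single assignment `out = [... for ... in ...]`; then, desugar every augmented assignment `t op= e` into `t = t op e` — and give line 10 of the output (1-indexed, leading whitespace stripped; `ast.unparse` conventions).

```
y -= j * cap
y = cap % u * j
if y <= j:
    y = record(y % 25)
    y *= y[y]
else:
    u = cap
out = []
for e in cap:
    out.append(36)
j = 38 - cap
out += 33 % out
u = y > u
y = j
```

Transformed code:
y = y - j * cap
y = cap % u * j
if y <= j:
    y = record(y % 25)
    y = y * y[y]
else:
    u = cap
out = [36 for e in cap]
j = 38 - cap
out = out + 33 % out
u = y > u
y = j

out = out + 33 % out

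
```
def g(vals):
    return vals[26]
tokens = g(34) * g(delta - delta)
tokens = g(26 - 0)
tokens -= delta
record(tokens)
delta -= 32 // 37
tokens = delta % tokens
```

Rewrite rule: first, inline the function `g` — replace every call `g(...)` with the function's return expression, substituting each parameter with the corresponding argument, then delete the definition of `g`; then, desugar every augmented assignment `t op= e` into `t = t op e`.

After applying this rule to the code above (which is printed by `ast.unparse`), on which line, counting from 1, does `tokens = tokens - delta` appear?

Transformed code:
tokens = 34[26] * (delta - delta)[26]
tokens = (26 - 0)[26]
tokens = tokens - delta
record(tokens)
delta = delta - 32 // 37
tokens = delta % tokens

3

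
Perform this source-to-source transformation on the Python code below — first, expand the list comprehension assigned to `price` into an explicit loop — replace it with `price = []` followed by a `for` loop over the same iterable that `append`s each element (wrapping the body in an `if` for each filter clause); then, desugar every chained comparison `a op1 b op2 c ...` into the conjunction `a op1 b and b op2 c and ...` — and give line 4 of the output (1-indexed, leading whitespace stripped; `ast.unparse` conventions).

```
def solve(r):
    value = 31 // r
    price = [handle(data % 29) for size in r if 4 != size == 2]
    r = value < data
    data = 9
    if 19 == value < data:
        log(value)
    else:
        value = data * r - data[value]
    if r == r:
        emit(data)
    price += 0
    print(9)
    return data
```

Transformed code:
def solve(r):
    value = 31 // r
    price = []
    for size in r:
        if 4 != size and size == 2:
            price.append(handle(data % 29))
    r = value < data
    data = 9
    if 19 == value and value < data:
        log(value)
    else:
        value = data * r - data[value]
    if r == r:
        emit(data)
    price += 0
    print(9)
    return data

for size in r:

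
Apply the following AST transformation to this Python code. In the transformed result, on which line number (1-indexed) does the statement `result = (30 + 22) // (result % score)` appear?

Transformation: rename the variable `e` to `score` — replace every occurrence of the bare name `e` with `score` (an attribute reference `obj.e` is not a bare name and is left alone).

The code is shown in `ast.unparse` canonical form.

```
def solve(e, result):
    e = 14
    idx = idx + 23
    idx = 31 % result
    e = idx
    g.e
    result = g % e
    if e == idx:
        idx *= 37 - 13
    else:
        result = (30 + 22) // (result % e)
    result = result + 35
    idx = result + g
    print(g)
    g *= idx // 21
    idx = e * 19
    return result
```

Transformed code:
def solve(score, result):
    score = 14
    idx = idx + 23
    idx = 31 % result
    score = idx
    g.e
    result = g % score
    if score == idx:
        idx *= 37 - 13
    else:
        result = (30 + 22) // (result % score)
    result = result + 35
    idx = result + g
    print(g)
    g *= idx // 21
    idx = score * 19
    return result

11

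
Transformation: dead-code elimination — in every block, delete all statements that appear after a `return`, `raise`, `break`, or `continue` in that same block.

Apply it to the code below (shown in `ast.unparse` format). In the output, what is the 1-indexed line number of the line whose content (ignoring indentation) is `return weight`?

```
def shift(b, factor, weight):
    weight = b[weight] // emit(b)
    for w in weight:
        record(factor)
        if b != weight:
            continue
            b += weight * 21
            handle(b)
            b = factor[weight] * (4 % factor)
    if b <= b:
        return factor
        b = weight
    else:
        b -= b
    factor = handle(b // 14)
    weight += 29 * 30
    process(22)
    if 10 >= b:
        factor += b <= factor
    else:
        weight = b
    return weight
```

Transformed code:
def shift(b, factor, weight):
    weight = b[weight] // emit(b)
    for w in weight:
        record(factor)
        if b != weight:
            continue
    if b <= b:
        return factor
    else:
        b -= b
    factor = handle(b // 14)
    weight += 29 * 30
    process(22)
    if 10 >= b:
        factor += b <= factor
    else:
        weight = b
    return weight

18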